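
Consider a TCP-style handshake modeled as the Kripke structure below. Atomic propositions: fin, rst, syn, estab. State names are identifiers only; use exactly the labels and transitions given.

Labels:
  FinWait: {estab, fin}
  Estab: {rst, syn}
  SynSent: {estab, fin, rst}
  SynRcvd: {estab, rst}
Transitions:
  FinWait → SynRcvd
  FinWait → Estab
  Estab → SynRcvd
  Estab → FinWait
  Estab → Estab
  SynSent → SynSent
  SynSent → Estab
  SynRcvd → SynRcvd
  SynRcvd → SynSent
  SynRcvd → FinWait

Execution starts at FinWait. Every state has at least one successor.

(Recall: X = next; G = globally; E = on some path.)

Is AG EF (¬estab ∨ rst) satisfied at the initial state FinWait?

States satisfying EF (¬estab ∨ rst): {FinWait, Estab, SynSent, SynRcvd}.
States satisfying AG EF (¬estab ∨ rst): {FinWait, Estab, SynSent, SynRcvd}.
Every state reachable from FinWait satisfies EF (¬estab ∨ rst).
FinWait ∈ Sat(AG EF (¬estab ∨ rst)).

Yes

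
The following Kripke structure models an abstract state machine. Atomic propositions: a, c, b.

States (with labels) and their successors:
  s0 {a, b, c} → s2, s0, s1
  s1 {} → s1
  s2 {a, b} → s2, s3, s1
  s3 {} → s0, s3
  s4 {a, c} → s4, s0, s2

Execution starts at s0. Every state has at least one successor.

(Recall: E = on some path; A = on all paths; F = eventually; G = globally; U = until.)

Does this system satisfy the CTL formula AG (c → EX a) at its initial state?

States satisfying c → EX a: {s0, s1, s2, s3, s4}.
States satisfying AG (c → EX a): {s0, s1, s2, s3, s4}.
Every state reachable from s0 satisfies c → EX a.
s0 ∈ Sat(AG (c → EX a)).

Satisfied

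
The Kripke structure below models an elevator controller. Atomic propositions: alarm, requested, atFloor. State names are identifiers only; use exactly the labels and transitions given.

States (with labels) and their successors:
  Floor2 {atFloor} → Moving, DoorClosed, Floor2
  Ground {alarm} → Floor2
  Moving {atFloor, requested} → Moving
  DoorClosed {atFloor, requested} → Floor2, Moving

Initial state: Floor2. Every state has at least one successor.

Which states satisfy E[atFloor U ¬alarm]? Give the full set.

States satisfying atFloor: {Floor2, Moving, DoorClosed}.
States satisfying ¬alarm: {Floor2, Moving, DoorClosed}.
States satisfying E[atFloor U ¬alarm]: {Floor2, Moving, DoorClosed}.

{Floor2, Moving, DoorClosed}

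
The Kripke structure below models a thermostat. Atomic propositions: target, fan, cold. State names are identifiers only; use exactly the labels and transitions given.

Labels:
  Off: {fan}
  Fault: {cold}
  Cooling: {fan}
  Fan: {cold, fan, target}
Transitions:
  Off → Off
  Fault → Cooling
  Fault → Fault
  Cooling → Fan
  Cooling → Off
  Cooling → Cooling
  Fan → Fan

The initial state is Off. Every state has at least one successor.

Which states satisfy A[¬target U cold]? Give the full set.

States satisfying ¬target: {Off, Fault, Cooling}.
States satisfying cold: {Fault, Fan}.
States satisfying A[¬target U cold]: {Fault, Fan}.

{Fault, Fan}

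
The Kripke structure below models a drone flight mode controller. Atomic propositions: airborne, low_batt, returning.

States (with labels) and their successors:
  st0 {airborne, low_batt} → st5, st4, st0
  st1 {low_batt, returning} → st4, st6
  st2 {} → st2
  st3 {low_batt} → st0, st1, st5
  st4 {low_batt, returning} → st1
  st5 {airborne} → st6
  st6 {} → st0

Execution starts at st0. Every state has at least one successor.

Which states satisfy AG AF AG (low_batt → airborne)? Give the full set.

{st2}

States satisfying AF AG (low_batt → airborne): {st2}.
States satisfying AG AF AG (low_batt → airborne): {st2}.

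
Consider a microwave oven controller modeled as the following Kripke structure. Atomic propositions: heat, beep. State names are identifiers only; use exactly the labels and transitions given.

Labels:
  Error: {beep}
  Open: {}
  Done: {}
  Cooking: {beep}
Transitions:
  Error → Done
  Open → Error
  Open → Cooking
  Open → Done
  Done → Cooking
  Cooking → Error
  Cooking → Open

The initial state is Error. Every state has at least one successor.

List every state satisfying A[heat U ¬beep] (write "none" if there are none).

{Open, Done}

States satisfying heat: ∅.
States satisfying ¬beep: {Open, Done}.
States satisfying A[heat U ¬beep]: {Open, Done}.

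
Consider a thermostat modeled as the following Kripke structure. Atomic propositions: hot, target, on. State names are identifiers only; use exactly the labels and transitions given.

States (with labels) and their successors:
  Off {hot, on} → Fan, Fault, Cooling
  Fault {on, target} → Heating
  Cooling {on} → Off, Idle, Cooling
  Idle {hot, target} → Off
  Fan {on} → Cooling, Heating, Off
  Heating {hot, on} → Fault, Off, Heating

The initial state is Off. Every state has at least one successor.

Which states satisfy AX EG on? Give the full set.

{Off, Fault, Idle, Fan, Heating}

States satisfying EG on: {Off, Fault, Cooling, Fan, Heating}.
States satisfying AX EG on: {Off, Fault, Idle, Fan, Heating}.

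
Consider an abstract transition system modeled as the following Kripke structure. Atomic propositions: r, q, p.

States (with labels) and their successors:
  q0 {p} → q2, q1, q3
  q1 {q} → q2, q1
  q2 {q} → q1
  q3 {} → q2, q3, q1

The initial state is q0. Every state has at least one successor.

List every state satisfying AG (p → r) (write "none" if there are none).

{q1, q2, q3}

States satisfying p → r: {q1, q2, q3}.
States satisfying AG (p → r): {q1, q2, q3}.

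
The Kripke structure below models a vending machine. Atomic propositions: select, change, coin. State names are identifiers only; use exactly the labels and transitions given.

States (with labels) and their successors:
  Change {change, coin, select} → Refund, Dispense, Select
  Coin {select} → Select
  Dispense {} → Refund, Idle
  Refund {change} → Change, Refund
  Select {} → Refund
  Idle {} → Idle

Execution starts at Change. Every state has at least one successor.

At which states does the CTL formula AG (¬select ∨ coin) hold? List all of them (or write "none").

States satisfying ¬select ∨ coin: {Change, Dispense, Refund, Select, Idle}.
States satisfying AG (¬select ∨ coin): {Change, Dispense, Refund, Select, Idle}.

{Change, Dispense, Refund, Select, Idle}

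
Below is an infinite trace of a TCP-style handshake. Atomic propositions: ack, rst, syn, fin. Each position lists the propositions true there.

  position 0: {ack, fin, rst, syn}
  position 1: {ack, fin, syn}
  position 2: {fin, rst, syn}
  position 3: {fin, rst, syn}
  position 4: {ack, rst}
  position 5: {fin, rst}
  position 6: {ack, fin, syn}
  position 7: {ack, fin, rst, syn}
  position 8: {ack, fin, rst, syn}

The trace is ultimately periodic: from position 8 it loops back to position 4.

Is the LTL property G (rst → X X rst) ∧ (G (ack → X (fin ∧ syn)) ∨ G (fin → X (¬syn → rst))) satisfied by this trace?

rst → X X rst must hold at every position from 0 onward. It fails at position 4, so G (rst → X X rst) is false.
Positions where rst holds: 0, 2, 3, 4, 5, 7, 8.
Check X X rst at each: 0→ok, 2→ok, 3→ok, 4→fails, 5→ok, 7→ok, 8→ok.
At position 0: G (rst → X X rst) is false; G (ack → X (fin ∧ syn)) ∨ G (fin → X (¬syn → rst)) is true; so G (rst → X X rst) ∧ (G (ack → X (fin ∧ syn)) ∨ G (fin → X (¬syn → rst))) is false.

No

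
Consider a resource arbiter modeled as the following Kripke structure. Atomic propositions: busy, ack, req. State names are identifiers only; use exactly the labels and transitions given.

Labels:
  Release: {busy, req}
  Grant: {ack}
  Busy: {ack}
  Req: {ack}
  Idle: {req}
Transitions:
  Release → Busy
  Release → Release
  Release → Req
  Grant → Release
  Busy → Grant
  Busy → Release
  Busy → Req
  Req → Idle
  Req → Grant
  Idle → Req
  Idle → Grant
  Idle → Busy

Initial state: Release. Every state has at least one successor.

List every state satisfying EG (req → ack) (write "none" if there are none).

States satisfying req → ack: {Grant, Busy, Req}.
States satisfying EG (req → ack): ∅.

none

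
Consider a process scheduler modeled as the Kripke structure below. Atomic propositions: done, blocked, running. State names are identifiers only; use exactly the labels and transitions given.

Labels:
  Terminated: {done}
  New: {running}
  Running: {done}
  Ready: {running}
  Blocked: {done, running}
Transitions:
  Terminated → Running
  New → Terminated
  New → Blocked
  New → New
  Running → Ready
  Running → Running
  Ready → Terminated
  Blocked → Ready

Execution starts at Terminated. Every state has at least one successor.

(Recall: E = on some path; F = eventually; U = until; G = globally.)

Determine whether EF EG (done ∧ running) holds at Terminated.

States satisfying EG (done ∧ running): ∅.
States satisfying EF EG (done ∧ running): ∅.
No suitable path/successor from Terminated witnesses the formula.
Terminated ∉ Sat(EF EG (done ∧ running)).

Violated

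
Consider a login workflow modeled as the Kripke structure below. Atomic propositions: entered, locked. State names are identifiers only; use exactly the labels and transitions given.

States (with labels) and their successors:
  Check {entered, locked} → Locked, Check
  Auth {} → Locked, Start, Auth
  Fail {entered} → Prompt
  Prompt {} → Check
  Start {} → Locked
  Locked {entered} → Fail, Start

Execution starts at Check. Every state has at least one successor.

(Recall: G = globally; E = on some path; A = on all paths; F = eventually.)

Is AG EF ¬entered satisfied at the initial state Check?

States satisfying EF ¬entered: {Check, Auth, Fail, Prompt, Start, Locked}.
States satisfying AG EF ¬entered: {Check, Auth, Fail, Prompt, Start, Locked}.
Every state reachable from Check satisfies EF ¬entered.
Check ∈ Sat(AG EF ¬entered).

Yes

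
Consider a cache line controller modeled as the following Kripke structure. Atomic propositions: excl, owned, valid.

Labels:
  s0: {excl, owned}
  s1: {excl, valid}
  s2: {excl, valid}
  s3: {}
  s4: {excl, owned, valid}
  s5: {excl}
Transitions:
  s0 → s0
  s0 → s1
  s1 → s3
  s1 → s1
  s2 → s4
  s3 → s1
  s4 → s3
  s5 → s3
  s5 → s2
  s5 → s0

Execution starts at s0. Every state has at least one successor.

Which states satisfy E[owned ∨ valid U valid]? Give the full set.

{s0, s1, s2, s4}

States satisfying owned ∨ valid: {s0, s1, s2, s4}.
States satisfying valid: {s1, s2, s4}.
States satisfying E[owned ∨ valid U valid]: {s0, s1, s2, s4}.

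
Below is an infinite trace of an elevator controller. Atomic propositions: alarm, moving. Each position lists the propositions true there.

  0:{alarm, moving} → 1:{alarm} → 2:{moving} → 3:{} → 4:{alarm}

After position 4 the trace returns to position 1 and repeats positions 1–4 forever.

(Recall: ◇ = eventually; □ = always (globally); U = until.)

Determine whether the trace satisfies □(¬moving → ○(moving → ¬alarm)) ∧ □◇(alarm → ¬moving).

¬moving → ○(moving → ¬alarm) holds at every position 0..4, and those are all positions ever visited, so □(¬moving → ○(moving → ¬alarm)) holds.
Positions where ¬moving holds: 1, 3, 4.
Check ○(moving → ¬alarm) at each: 1→ok, 3→ok, 4→ok.
◇(alarm → ¬moving) holds at every position 0..4, and those are all positions ever visited, so □◇(alarm → ¬moving) holds.
At position 0: □(¬moving → ○(moving → ¬alarm)) is true; □◇(alarm → ¬moving) is true; so □(¬moving → ○(moving → ¬alarm)) ∧ □◇(alarm → ¬moving) is true.

Holds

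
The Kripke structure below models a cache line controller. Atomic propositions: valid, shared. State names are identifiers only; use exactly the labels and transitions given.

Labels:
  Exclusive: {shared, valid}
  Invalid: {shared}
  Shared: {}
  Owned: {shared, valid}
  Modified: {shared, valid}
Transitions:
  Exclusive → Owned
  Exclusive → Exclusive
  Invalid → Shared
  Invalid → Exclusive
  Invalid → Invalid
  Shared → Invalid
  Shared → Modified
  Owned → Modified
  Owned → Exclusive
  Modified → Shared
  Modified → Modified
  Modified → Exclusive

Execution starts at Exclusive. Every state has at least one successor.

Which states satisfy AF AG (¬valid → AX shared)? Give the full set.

none

States satisfying AG (¬valid → AX shared): ∅.
States satisfying AF AG (¬valid → AX shared): ∅.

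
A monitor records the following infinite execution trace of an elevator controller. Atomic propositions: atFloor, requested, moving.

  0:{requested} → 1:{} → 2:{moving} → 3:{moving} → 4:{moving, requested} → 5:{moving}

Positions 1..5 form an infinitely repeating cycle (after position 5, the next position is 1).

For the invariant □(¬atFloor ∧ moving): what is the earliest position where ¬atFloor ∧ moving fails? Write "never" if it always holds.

0

At position 0 the labels are {requested}, so ¬atFloor ∧ moving is false there. This is the first violation.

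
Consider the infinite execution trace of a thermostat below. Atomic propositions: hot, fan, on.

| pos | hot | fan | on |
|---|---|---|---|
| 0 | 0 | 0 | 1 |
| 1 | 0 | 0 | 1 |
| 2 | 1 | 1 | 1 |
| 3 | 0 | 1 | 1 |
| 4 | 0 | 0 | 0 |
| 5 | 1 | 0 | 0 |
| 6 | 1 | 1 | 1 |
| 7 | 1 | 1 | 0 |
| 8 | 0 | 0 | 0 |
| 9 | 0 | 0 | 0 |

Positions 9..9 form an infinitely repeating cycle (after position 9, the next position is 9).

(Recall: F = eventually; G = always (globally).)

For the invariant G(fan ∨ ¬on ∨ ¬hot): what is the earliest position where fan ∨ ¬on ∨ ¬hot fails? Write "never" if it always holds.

fan ∨ ¬on ∨ ¬hot holds at every position 0..9, and those are all the positions the trace ever visits, so the invariant G(fan ∨ ¬on ∨ ¬hot) is never violated.

never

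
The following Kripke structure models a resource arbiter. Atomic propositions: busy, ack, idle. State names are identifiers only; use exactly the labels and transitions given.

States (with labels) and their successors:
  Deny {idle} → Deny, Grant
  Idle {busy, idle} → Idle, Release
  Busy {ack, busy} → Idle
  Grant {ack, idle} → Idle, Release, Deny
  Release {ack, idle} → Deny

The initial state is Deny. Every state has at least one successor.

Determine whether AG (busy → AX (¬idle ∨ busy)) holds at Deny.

No

States satisfying busy → AX (¬idle ∨ busy): {Deny, Busy, Grant, Release}.
States satisfying AG (busy → AX (¬idle ∨ busy)): ∅.
Idle is reachable from Deny and violates busy → AX (¬idle ∨ busy), so AG fails at Deny.
Deny ∉ Sat(AG (busy → AX (¬idle ∨ busy))).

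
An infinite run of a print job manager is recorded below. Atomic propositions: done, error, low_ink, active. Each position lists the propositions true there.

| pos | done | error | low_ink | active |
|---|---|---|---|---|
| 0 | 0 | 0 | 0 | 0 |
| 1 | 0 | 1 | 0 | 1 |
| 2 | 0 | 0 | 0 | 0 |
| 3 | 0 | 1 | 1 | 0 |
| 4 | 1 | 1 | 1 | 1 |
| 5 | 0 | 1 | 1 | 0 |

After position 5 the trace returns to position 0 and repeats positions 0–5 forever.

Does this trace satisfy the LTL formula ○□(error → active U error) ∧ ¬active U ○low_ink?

The position after 0 is 1; □(error → active U error) is true there.
Walking from position 0: at position 1, ○low_ink has not yet held and ¬active fails, so ¬active U ○low_ink is false.
At position 0: ○□(error → active U error) is true; ¬active U ○low_ink is false; so ○□(error → active U error) ∧ ¬active U ○low_ink is false.

Violated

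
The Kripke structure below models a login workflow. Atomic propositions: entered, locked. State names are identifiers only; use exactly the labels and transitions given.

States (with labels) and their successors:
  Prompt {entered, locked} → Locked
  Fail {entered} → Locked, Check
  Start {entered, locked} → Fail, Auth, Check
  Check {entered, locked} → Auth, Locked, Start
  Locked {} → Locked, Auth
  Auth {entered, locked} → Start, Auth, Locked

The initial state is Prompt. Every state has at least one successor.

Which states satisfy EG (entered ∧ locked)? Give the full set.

States satisfying entered ∧ locked: {Prompt, Start, Check, Auth}.
States satisfying EG (entered ∧ locked): {Start, Check, Auth}.

{Start, Check, Auth}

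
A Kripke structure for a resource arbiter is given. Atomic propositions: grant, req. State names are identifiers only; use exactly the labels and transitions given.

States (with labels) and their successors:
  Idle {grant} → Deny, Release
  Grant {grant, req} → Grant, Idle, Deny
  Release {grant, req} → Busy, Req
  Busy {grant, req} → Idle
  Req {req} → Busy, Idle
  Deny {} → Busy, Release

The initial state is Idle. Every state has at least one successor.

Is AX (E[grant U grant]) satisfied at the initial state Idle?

States satisfying E[grant U grant]: {Idle, Grant, Release, Busy}.
States satisfying AX (E[grant U grant]): {Busy, Req, Deny}.
Idle ∉ Sat(AX (E[grant U grant])).

No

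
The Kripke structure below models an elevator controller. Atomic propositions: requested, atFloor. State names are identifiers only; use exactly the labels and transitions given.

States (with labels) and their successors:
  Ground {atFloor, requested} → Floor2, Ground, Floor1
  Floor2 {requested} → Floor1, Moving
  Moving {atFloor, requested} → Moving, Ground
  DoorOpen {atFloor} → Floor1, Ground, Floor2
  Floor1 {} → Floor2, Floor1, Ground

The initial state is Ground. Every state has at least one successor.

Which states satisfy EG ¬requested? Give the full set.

{DoorOpen, Floor1}

States satisfying ¬requested: {DoorOpen, Floor1}.
States satisfying EG ¬requested: {DoorOpen, Floor1}.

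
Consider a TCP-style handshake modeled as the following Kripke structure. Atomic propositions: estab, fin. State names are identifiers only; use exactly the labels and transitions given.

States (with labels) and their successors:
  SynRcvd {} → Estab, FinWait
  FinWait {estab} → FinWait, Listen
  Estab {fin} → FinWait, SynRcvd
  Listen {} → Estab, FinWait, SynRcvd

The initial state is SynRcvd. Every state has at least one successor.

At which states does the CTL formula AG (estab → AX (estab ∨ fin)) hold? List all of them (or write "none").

none

States satisfying estab → AX (estab ∨ fin): {SynRcvd, Estab, Listen}.
States satisfying AG (estab → AX (estab ∨ fin)): ∅.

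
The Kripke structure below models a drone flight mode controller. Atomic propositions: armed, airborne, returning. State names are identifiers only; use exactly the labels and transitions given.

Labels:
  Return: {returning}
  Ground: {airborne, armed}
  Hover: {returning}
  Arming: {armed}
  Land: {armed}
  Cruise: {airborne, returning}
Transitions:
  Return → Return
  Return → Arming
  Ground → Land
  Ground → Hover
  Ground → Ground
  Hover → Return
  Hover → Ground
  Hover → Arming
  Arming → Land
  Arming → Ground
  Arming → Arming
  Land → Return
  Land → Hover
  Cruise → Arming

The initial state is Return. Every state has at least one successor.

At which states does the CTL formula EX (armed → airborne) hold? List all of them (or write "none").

{Return, Ground, Hover, Arming, Land}

States satisfying armed → airborne: {Return, Ground, Hover, Cruise}.
States satisfying EX (armed → airborne): {Return, Ground, Hover, Arming, Land}.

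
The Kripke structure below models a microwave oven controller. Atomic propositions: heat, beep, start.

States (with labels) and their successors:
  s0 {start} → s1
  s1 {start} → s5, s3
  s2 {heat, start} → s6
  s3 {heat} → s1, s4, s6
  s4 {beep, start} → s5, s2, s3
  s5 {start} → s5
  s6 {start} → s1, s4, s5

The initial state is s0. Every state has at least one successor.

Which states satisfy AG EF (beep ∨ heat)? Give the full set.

none

States satisfying EF (beep ∨ heat): {s0, s1, s2, s3, s4, s6}.
States satisfying AG EF (beep ∨ heat): ∅.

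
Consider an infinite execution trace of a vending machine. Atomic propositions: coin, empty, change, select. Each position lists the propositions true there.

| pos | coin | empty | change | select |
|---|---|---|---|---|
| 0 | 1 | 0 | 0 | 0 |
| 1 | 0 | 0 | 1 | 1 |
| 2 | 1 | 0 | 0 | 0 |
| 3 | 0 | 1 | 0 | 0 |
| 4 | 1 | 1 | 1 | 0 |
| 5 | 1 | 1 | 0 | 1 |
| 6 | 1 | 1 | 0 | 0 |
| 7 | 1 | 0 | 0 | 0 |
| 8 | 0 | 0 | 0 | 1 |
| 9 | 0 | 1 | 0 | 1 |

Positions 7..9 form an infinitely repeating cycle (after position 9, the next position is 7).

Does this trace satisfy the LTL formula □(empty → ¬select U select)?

Holds

empty → ¬select U select holds at every position 0..9, and those are all positions ever visited, so □(empty → ¬select U select) holds.
Positions where empty holds: 3, 4, 5, 6, 9.
Check ¬select U select at each: 3→ok, 4→ok, 5→ok, 6→ok, 9→ok.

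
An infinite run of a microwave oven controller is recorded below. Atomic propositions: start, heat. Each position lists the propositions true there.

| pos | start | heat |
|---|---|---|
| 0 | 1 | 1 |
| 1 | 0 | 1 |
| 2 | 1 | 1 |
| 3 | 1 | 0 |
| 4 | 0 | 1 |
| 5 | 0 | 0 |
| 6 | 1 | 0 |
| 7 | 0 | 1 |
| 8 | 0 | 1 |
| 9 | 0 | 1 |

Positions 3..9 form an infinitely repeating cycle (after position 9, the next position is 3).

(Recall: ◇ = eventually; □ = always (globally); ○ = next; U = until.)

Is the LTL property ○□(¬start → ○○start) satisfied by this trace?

No

The position after 0 is 1; □(¬start → ○○start) is false there.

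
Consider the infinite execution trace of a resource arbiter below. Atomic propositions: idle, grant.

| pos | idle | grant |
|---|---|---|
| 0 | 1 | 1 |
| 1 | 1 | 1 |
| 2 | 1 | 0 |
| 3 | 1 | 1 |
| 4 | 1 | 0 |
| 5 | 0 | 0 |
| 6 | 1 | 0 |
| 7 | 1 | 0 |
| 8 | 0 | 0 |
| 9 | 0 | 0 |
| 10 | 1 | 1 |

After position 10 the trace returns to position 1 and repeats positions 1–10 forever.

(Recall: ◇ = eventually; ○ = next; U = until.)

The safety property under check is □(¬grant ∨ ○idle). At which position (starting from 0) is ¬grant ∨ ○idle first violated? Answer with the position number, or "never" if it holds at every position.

never

¬grant ∨ ○idle holds at every position 0..10, and those are all the positions the trace ever visits, so the invariant □(¬grant ∨ ○idle) is never violated.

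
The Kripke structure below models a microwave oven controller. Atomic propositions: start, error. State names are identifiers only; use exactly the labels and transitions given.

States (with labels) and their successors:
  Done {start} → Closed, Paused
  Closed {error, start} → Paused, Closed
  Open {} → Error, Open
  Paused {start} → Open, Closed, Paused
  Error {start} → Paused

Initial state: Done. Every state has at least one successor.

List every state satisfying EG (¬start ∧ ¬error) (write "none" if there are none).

{Open}

States satisfying ¬start ∧ ¬error: {Open}.
States satisfying EG (¬start ∧ ¬error): {Open}.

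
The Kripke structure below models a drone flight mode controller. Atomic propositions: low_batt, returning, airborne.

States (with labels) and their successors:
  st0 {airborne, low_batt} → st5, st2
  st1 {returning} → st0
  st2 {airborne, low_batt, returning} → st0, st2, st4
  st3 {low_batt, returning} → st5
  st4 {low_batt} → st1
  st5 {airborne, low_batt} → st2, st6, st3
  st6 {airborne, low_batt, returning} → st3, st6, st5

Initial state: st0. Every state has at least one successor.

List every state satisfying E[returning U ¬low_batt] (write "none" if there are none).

{st1}

States satisfying returning: {st1, st2, st3, st6}.
States satisfying ¬low_batt: {st1}.
States satisfying E[returning U ¬low_batt]: {st1}.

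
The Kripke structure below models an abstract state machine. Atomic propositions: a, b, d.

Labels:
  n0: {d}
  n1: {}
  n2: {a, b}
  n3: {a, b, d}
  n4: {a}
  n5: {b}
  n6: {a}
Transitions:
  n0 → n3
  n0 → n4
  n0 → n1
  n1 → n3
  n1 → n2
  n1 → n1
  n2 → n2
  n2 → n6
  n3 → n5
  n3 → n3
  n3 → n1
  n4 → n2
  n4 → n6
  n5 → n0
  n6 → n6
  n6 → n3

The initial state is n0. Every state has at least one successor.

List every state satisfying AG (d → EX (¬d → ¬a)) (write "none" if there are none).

{n0, n1, n2, n3, n4, n5, n6}

States satisfying d → EX (¬d → ¬a): {n0, n1, n2, n3, n4, n5, n6}.
States satisfying AG (d → EX (¬d → ¬a)): {n0, n1, n2, n3, n4, n5, n6}.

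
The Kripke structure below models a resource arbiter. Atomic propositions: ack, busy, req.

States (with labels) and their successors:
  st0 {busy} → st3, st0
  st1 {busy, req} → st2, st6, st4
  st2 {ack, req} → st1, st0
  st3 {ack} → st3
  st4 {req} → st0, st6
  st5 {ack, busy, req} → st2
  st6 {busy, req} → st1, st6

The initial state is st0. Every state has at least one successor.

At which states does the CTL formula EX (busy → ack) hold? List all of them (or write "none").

States satisfying busy → ack: {st2, st3, st4, st5}.
States satisfying EX (busy → ack): {st0, st1, st3, st5}.

{st0, st1, st3, st5}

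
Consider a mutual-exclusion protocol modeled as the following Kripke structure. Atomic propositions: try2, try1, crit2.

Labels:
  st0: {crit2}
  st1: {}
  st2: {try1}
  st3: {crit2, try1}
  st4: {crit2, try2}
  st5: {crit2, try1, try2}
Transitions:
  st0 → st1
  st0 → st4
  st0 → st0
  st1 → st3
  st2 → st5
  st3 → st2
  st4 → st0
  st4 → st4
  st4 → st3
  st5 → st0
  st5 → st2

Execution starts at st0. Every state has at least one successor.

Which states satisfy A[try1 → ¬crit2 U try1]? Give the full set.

States satisfying try1 → ¬crit2: {st0, st1, st2, st4}.
States satisfying try1: {st2, st3, st5}.
States satisfying A[try1 → ¬crit2 U try1]: {st1, st2, st3, st5}.

{st1, st2, st3, st5}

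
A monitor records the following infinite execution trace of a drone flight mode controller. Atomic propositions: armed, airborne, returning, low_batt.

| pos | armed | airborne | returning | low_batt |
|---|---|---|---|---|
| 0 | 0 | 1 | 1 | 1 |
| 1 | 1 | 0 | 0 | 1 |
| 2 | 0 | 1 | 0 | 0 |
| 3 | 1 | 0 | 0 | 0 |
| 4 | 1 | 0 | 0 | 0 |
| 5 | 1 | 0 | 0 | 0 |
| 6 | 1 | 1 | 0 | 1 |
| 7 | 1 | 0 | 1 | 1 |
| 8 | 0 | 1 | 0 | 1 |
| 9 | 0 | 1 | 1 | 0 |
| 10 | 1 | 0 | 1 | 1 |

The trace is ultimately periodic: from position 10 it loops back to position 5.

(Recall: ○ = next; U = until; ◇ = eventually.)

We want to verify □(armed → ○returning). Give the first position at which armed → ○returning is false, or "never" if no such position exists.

1

Check armed → ○returning at each position in order: 0 ✓.
At position 1 the labels are {armed, low_batt} and the next position 2 has {airborne}, so armed → ○returning is false there. This is the first violation.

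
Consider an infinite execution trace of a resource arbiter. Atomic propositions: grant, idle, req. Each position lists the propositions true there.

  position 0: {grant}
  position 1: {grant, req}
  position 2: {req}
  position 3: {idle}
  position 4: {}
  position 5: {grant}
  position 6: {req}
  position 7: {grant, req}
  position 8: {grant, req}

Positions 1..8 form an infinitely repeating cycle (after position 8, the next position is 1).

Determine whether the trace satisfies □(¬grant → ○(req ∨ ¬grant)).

¬grant → ○(req ∨ ¬grant) must hold at every position from 0 onward. It fails at position 4, so □(¬grant → ○(req ∨ ¬grant)) is false.
Positions where ¬grant holds: 2, 3, 4, 6.
Check ○(req ∨ ¬grant) at each: 2→ok, 3→ok, 4→fails, 6→ok.

Does not hold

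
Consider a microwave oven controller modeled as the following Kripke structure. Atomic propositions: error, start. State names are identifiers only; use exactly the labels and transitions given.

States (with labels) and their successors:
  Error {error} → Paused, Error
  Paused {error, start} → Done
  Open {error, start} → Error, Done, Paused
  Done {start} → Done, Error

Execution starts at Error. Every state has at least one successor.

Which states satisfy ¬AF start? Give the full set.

States satisfying start: {Paused, Open, Done}.
States satisfying AF start: {Paused, Open, Done}.
States satisfying ¬AF start: {Error}.

{Error}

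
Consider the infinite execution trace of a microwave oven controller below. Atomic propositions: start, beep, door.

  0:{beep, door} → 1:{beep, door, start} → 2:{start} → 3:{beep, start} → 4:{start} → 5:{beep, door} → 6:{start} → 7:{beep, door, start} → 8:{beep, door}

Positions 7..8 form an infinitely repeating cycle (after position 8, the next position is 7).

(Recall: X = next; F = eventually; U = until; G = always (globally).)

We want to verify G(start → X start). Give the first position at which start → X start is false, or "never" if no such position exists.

4

Check start → X start at each position in order: 0 ✓, 1 ✓, 2 ✓, 3 ✓.
At position 4 the labels are {start} and the next position 5 has {beep, door}, so start → X start is false there. This is the first violation.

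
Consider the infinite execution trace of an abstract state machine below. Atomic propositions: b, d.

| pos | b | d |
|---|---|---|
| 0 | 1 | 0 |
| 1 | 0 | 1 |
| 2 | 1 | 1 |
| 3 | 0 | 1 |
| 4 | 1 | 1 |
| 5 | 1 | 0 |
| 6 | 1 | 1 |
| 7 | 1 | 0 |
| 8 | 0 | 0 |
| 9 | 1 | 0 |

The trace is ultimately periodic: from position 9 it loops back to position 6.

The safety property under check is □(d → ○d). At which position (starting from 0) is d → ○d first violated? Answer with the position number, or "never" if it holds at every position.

4

Check d → ○d at each position in order: 0 ✓, 1 ✓, 2 ✓, 3 ✓.
At position 4 the labels are {b, d} and the next position 5 has {b}, so d → ○d is false there. This is the first violation.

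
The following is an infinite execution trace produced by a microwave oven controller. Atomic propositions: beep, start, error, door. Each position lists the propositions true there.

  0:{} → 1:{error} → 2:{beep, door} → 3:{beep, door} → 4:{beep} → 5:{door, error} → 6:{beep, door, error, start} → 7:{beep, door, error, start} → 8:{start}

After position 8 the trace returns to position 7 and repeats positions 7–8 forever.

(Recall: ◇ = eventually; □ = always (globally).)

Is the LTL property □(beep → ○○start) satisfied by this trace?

beep → ○○start must hold at every position from 0 onward. It fails at position 2, so □(beep → ○○start) is false.
Positions where beep holds: 2, 3, 4, 6, 7.
Check ○○start at each: 2→fails, 3→fails, 4→ok, 6→ok, 7→ok.

Does not hold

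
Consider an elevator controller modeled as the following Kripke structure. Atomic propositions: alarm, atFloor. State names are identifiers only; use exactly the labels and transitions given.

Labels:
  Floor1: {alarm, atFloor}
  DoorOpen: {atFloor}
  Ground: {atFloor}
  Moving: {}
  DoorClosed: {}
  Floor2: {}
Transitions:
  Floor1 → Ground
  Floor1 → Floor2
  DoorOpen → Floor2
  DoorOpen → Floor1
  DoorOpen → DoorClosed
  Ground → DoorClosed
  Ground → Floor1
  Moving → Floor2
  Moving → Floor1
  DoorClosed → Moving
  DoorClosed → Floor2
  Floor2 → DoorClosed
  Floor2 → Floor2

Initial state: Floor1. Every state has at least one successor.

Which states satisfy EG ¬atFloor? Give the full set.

{Moving, DoorClosed, Floor2}

States satisfying ¬atFloor: {Moving, DoorClosed, Floor2}.
States satisfying EG ¬atFloor: {Moving, DoorClosed, Floor2}.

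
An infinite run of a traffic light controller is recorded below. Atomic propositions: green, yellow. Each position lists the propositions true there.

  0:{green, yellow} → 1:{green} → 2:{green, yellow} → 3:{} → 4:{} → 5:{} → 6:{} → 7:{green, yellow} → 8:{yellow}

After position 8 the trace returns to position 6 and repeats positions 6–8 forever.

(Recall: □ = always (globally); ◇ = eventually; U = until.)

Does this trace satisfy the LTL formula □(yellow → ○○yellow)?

No

yellow → ○○yellow must hold at every position from 0 onward. It fails at position 2, so □(yellow → ○○yellow) is false.
Positions where yellow holds: 0, 2, 7, 8.
Check ○○yellow at each: 0→ok, 2→fails, 7→fails, 8→ok.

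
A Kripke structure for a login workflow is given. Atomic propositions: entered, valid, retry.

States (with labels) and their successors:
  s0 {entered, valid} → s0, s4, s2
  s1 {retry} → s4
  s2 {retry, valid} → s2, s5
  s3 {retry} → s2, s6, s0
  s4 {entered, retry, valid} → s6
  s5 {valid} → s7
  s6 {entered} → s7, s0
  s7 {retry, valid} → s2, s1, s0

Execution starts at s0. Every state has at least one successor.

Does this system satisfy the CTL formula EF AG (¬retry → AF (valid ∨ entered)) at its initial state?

Satisfied

States satisfying AG (¬retry → AF (valid ∨ entered)): {s0, s1, s2, s3, s4, s5, s6, s7}.
States satisfying EF AG (¬retry → AF (valid ∨ entered)): {s0, s1, s2, s3, s4, s5, s6, s7}.
Some path from s0 reaches a state where AG (¬retry → AF (valid ∨ entered)) holds.
s0 ∈ Sat(EF AG (¬retry → AF (valid ∨ entered))).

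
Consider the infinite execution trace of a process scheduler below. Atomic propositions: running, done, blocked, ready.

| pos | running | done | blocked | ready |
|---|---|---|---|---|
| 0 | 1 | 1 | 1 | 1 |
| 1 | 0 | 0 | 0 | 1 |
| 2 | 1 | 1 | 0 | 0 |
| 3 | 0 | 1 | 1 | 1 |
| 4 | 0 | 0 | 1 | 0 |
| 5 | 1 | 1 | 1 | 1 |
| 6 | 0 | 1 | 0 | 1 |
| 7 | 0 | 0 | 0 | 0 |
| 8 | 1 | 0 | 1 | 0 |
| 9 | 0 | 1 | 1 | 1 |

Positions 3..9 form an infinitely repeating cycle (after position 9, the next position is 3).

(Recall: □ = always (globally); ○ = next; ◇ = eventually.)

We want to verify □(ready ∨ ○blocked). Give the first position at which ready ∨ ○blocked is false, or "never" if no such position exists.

never

ready ∨ ○blocked holds at every position 0..9, and those are all the positions the trace ever visits, so the invariant □(ready ∨ ○blocked) is never violated.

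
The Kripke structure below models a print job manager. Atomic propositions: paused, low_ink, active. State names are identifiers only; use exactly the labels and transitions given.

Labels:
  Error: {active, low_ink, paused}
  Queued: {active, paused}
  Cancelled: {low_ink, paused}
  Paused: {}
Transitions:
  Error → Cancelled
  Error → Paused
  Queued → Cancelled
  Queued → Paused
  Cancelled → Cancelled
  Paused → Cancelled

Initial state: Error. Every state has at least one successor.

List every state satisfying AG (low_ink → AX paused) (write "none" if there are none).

States satisfying low_ink → AX paused: {Queued, Cancelled, Paused}.
States satisfying AG (low_ink → AX paused): {Queued, Cancelled, Paused}.

{Queued, Cancelled, Paused}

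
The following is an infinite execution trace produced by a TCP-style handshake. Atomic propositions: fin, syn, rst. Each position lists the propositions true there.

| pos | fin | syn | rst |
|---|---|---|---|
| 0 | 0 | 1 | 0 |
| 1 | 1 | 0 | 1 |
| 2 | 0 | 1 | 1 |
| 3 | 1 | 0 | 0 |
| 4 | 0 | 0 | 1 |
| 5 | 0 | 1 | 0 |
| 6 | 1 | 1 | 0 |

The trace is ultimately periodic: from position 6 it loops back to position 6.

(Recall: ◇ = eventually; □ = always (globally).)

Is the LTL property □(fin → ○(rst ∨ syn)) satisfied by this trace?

fin → ○(rst ∨ syn) holds at every position 0..6, and those are all positions ever visited, so □(fin → ○(rst ∨ syn)) holds.
Positions where fin holds: 1, 3, 6.
Check ○(rst ∨ syn) at each: 1→ok, 3→ok, 6→ok.

Satisfied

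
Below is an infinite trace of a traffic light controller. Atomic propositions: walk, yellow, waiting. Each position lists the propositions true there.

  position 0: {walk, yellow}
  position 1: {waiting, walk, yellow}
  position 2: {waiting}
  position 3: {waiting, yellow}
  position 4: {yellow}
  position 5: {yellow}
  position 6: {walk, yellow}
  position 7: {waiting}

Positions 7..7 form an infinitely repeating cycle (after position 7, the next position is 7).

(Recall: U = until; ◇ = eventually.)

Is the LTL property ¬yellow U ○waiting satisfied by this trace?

Walking from position 0: ○waiting first holds at position 0, and ¬yellow holds at every earlier position along the way, so ¬yellow U ○waiting holds.

Holds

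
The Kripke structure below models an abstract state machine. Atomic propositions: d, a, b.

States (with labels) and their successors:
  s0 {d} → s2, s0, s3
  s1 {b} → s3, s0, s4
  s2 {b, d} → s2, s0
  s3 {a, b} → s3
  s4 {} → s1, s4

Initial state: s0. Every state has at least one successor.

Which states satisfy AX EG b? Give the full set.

{s3}

States satisfying EG b: {s1, s2, s3}.
States satisfying AX EG b: {s3}.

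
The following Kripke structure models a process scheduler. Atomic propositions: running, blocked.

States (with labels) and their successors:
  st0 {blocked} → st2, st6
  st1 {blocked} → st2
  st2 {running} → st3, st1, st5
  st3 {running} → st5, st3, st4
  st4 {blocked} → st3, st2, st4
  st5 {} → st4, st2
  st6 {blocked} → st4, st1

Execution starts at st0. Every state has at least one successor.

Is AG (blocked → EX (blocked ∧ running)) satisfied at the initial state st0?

Does not hold

States satisfying blocked → EX (blocked ∧ running): {st2, st3, st5}.
States satisfying AG (blocked → EX (blocked ∧ running)): ∅.
st0 is reachable from st0 and violates blocked → EX (blocked ∧ running), so AG fails at st0.
st0 ∉ Sat(AG (blocked → EX (blocked ∧ running))).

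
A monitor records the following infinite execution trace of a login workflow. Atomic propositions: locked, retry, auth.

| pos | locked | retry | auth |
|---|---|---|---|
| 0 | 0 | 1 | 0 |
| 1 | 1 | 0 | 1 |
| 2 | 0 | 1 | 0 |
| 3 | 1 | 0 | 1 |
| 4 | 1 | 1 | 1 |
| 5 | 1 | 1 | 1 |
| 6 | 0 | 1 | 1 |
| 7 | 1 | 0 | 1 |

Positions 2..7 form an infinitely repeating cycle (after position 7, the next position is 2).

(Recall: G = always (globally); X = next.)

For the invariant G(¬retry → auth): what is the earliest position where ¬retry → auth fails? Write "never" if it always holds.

¬retry → auth holds at every position 0..7, and those are all the positions the trace ever visits, so the invariant G(¬retry → auth) is never violated.

never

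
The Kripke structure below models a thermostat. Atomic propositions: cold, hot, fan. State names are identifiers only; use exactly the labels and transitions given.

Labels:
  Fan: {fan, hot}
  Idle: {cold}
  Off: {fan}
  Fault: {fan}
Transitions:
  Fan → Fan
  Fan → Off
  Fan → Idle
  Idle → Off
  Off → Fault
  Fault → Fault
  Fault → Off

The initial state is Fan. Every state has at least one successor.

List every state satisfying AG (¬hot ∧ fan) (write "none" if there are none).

{Off, Fault}

States satisfying ¬hot ∧ fan: {Off, Fault}.
States satisfying AG (¬hot ∧ fan): {Off, Fault}.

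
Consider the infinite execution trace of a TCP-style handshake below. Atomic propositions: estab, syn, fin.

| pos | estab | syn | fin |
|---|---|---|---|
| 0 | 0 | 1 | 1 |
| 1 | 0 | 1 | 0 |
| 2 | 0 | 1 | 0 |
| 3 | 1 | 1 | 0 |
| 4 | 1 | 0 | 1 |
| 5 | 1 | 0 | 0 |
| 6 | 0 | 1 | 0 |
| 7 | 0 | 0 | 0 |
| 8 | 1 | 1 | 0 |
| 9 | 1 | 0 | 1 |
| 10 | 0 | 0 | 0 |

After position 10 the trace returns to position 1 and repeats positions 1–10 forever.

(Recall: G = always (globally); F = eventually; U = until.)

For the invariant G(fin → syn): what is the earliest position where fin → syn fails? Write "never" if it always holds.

4

Check fin → syn at each position in order: 0 ✓, 1 ✓, 2 ✓, 3 ✓.
At position 4 the labels are {estab, fin}, so fin → syn is false there. This is the first violation.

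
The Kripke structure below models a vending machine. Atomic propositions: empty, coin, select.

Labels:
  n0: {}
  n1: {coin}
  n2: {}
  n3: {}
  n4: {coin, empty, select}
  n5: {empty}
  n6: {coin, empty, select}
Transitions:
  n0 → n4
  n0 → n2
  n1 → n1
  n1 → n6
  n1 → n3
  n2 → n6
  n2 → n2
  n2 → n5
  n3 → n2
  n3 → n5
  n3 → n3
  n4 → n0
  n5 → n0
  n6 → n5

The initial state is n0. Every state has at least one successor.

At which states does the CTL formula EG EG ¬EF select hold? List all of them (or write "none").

none

States satisfying EG ¬EF select: ∅.
States satisfying EG EG ¬EF select: ∅.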